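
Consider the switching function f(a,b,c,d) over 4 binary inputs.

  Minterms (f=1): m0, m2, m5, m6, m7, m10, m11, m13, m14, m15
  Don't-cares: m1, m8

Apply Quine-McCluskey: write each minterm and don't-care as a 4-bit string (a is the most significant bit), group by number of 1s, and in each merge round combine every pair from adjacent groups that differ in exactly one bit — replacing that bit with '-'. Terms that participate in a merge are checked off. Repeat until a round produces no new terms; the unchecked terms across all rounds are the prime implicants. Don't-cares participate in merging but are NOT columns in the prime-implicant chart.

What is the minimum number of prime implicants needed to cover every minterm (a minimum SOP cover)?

[col 0] 0000*, 0001*, 0010*, 0101*, 0110*, 0111*, 1000*, 1010*, 1011*, 1101*, 1110*, 1111*
[col 1] -000*, -010*, -101*, -110*, -111*, 0-01, 0-10*, 00-0*, 000-, 01-1*, 011-*, 1-10*, 1-11*, 10-0*, 101-*, 11-1*, 111-*
[col 2] --10, -0-0, -1-1, -11-, 1-1-
Prime implicants: --10, -0-0, -1-1, -11-, 0-01, 000-, 1-1-
PI chart (minterm → PIs covering it):
  0 | -0-0,000-
  2 | --10,-0-0
  5 | -1-1,0-01
  6 | --10,-11-
  7 | -1-1,-11-
  10 | --10,-0-0,1-1-
  11 | 1-1-  (sole → essential)
  13 | -1-1  (sole → essential)
  14 | --10,-11-,1-1-
  15 | -1-1,-11-,1-1-
Essential prime implicants: -1-1, 1-1-
Petrick residual → --10, -0-0
Minimum SOP uses 4 PIs: cd' + b'd' + bd + ac

4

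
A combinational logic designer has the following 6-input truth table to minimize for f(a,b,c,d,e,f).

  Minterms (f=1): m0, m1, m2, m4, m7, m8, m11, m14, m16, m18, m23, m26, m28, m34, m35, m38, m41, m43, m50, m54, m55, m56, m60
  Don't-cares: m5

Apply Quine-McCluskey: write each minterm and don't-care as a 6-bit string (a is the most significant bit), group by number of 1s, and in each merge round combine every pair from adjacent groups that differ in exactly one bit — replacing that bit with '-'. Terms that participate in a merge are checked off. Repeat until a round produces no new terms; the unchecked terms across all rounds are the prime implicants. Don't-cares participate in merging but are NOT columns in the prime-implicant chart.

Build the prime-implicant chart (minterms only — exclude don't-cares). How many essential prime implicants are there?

Round 0: 000000✓ 000001✓ 000010✓ 000100✓ 000101✓ 000111✓ 001000✓ 001011✓ 001110 010000✓ 010010✓ 010111✓ 011010✓ 011100✓ 100010✓ 100011✓ 100110✓ 101001✓ 101011✓ 110010✓ 110110✓ 110111✓ 111000✓ 111100✓
Round 1: -00010✓ -01011 -10010✓ -10111 -11100 0-0000✓ 0-0010✓ 0-0111 00-000 000-00✓ 000-01✓ 0000-0✓ 00000-✓ 0001-1 00010-✓ 01-010 0100-0✓ 1-0010✓ 1-0110✓ 10-011 100-10✓ 10001- 1010-1 110-10✓ 11011- 111-00
Round 2: --0010 0-00-0 000-0- 1-0-10
PIs = {--0010, -01011, -10111, -11100, 0-00-0, 0-0111, 00-000, 000-0-, 0001-1, 001110, 01-010, 1-0-10, 10-011, 10001-, 1010-1, 11011-, 111-00}
Coverage chart:
  m0: 0-00-0,00-000,000-0-
  m1: 000-0- ←essential
  m2: --0010,0-00-0
  m4: 000-0- ←essential
  m7: 0-0111,0001-1
  m8: 00-000 ←essential
  m11: -01011 ←essential
  m14: 001110 ←essential
  m16: 0-00-0 ←essential
  m18: --0010,0-00-0,01-010
  m23: -10111,0-0111
  m26: 01-010 ←essential
  m28: -11100 ←essential
  m34: --0010,1-0-10,10001-
  m35: 10-011,10001-
  m38: 1-0-10 ←essential
  m41: 1010-1 ←essential
  m43: -01011,10-011,1010-1
  m50: --0010,1-0-10
  m54: 1-0-10,11011-
  m55: -10111,11011-
  m56: 111-00 ←essential
  m60: -11100,111-00
Essential: -01011, -11100, 0-00-0, 00-000, 000-0-, 001110, 01-010, 1-0-10, 1010-1, 111-00

10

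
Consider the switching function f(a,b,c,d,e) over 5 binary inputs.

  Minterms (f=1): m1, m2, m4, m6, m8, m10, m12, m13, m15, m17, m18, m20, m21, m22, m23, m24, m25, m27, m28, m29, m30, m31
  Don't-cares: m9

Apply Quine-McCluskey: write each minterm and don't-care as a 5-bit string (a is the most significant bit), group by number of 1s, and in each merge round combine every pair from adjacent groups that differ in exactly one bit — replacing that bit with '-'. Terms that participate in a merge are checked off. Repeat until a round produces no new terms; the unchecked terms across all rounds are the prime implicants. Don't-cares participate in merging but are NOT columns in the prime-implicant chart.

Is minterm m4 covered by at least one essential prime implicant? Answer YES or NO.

NO

size-2^0 implicants → 00001(✓)  00010(✓)  00100(✓)  00110(✓)  01000(✓)  01001(✓)  01010(✓)  01100(✓)  01101(✓)  01111(✓)  10001(✓)  10010(✓)  10100(✓)  10101(✓)  10110(✓)  10111(✓)  11000(✓)  11001(✓)  11011(✓)  11100(✓)  11101(✓)  11110(✓)  11111(✓)
size-2^1 implicants → -0001(✓)  -0010(✓)  -0100(✓)  -0110(✓)  -1000(✓)  -1001(✓)  -1100(✓)  -1101(✓)  -1111(✓)  0-001(✓)  0-010  0-100(✓)  00-10(✓)  001-0(✓)  01-00(✓)  01-01(✓)  010-0  0100-(✓)  011-1(✓)  0110-(✓)  1-001(✓)  1-100(✓)  1-101(✓)  1-110(✓)  1-111(✓)  10-01(✓)  10-10(✓)  101-0(✓)  101-1(✓)  1010-(✓)  1011-(✓)  11-00(✓)  11-01(✓)  11-11(✓)  110-1(✓)  1100-(✓)  111-0(✓)  111-1(✓)  1110-(✓)  1111-(✓)
size-2^2 implicants → --001  --100  -0-10  -01-0  -1-00(✓)  -1-01(✓)  -100-(✓)  -11-1  -110-(✓)  01-0-(✓)  1--01  1-1-0(✓)  1-1-1(✓)  1-10-(✓)  1-11-(✓)  101--(✓)  11--1  11-0-(✓)  111--(✓)
size-2^3 implicants → -1-0-  1-1--
Unchecked terms (primes): --001, --100, -0-10, -01-0, -1-0-, -11-1, 0-010, 010-0, 1--01, 1-1--, 11--1
Minterm coverage:
  m1 ⊆ --001 [E]
  m2 ⊆ -0-10,0-010
  m4 ⊆ --100,-01-0
  m6 ⊆ -0-10,-01-0
  m8 ⊆ -1-0-,010-0
  m10 ⊆ 0-010,010-0
  m12 ⊆ --100,-1-0-
  m13 ⊆ -1-0-,-11-1
  m15 ⊆ -11-1 [E]
  m17 ⊆ --001,1--01
  m18 ⊆ -0-10 [E]
  m20 ⊆ --100,-01-0,1-1--
  m21 ⊆ 1--01,1-1--
  m22 ⊆ -0-10,-01-0,1-1--
  m23 ⊆ 1-1-- [E]
  m24 ⊆ -1-0- [E]
  m25 ⊆ --001,-1-0-,1--01,11--1
  m27 ⊆ 11--1 [E]
  m28 ⊆ --100,-1-0-,1-1--
  m29 ⊆ -1-0-,-11-1,1--01,1-1--,11--1
  m30 ⊆ 1-1-- [E]
  m31 ⊆ -11-1,1-1--,11--1
E = {--001, -0-10, -1-0-, -11-1, 1-1--, 11--1}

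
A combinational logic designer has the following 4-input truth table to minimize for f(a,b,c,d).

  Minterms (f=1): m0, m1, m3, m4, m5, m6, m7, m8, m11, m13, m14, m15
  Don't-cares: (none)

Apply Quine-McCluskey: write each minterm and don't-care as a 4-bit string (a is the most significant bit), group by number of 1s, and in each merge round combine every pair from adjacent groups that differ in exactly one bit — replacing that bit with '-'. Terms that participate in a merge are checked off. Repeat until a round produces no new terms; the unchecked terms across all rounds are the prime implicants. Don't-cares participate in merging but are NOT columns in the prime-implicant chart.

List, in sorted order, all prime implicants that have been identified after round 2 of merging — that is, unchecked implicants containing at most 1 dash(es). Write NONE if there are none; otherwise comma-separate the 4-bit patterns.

-000

size-2^0 implicants → 0000(✓)  0001(✓)  0011(✓)  0100(✓)  0101(✓)  0110(✓)  0111(✓)  1000(✓)  1011(✓)  1101(✓)  1110(✓)  1111(✓)
size-2^1 implicants → -000  -011(✓)  -101(✓)  -110(✓)  -111(✓)  0-00(✓)  0-01(✓)  0-11(✓)  00-1(✓)  000-(✓)  01-0(✓)  01-1(✓)  010-(✓)  011-(✓)  1-11(✓)  11-1(✓)  111-(✓)
size-2^2 implicants → --11  -1-1  -11-  0--1  0-0-  01--
Unchecked terms (primes): --11, -000, -1-1, -11-, 0--1, 0-0-, 01--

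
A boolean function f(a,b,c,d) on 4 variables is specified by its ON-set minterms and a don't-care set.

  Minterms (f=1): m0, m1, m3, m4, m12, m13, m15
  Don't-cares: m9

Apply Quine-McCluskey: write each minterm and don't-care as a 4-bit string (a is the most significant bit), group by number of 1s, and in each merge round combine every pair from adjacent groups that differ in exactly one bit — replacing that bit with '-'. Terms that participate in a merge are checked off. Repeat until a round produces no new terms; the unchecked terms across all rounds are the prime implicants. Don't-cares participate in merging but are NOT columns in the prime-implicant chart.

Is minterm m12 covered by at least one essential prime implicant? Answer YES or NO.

NO

size-2^0 implicants → 0000(✓)  0001(✓)  0011(✓)  0100(✓)  1001(✓)  1100(✓)  1101(✓)  1111(✓)
size-2^1 implicants → -001  -100  0-00  00-1  000-  1-01  11-1  110-
Unchecked terms (primes): -001, -100, 0-00, 00-1, 000-, 1-01, 11-1, 110-
Minterm coverage:
  m0 ⊆ 0-00,000-
  m1 ⊆ -001,00-1,000-
  m3 ⊆ 00-1 [E]
  m4 ⊆ -100,0-00
  m12 ⊆ -100,110-
  m13 ⊆ 1-01,11-1,110-
  m15 ⊆ 11-1 [E]
E = {00-1, 11-1}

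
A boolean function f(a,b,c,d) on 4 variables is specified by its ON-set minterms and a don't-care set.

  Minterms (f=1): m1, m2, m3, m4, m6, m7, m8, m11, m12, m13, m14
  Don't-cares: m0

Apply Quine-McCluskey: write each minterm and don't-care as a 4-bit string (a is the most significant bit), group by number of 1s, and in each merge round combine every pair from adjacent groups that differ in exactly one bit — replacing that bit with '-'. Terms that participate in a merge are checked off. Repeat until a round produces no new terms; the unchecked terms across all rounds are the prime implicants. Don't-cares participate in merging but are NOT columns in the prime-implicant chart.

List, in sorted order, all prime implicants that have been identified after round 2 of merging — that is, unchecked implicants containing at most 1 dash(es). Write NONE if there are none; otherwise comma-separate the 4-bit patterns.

-011, 110-

Round 0: 0000✓ 0001✓ 0010✓ 0011✓ 0100✓ 0110✓ 0111✓ 1000✓ 1011✓ 1100✓ 1101✓ 1110✓
Round 1: -000✓ -011 -100✓ -110✓ 0-00✓ 0-10✓ 0-11✓ 00-0✓ 00-1✓ 000-✓ 001-✓ 01-0✓ 011-✓ 1-00✓ 11-0✓ 110-
Round 2: --00 -1-0 0--0 0-1- 00--
PIs = {--00, -011, -1-0, 0--0, 0-1-, 00--, 110-}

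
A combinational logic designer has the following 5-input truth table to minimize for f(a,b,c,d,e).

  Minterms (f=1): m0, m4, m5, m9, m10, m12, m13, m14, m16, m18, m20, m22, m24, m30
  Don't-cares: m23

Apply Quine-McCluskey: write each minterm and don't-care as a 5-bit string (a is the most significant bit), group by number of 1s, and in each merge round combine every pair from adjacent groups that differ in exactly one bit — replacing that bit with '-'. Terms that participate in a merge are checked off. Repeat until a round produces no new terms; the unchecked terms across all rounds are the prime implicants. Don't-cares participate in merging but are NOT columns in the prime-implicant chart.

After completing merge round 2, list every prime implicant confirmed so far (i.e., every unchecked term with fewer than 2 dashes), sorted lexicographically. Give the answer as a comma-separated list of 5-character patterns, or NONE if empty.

Round 0: 00000✓ 00100✓ 00101✓ 01001✓ 01010✓ 01100✓ 01101✓ 01110✓ 10000✓ 10010✓ 10100✓ 10110✓ 10111✓ 11000✓ 11110✓
Round 1: -0000✓ -0100✓ -1110 0-100✓ 0-101✓ 00-00✓ 0010-✓ 01-01 01-10 011-0 0110-✓ 1-000 1-110 10-00✓ 10-10✓ 100-0✓ 101-0✓ 1011-
Round 2: -0-00 0-10- 10--0
PIs = {-0-00, -1110, 0-10-, 01-01, 01-10, 011-0, 1-000, 1-110, 10--0, 1011-}

-1110, 01-01, 01-10, 011-0, 1-000, 1-110, 1011-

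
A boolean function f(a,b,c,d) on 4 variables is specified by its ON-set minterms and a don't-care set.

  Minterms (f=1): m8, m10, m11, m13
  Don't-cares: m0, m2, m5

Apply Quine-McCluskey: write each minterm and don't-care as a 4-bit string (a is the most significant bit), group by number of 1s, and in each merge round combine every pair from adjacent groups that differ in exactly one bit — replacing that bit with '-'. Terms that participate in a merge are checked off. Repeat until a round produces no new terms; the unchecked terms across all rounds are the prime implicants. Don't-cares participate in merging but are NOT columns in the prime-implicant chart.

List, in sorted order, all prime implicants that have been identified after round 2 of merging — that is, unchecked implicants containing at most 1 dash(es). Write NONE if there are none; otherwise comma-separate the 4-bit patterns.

-101, 101-

Round 0: 0000✓ 0010✓ 0101✓ 1000✓ 1010✓ 1011✓ 1101✓
Round 1: -000✓ -010✓ -101 00-0✓ 10-0✓ 101-
Round 2: -0-0
PIs = {-0-0, -101, 101-}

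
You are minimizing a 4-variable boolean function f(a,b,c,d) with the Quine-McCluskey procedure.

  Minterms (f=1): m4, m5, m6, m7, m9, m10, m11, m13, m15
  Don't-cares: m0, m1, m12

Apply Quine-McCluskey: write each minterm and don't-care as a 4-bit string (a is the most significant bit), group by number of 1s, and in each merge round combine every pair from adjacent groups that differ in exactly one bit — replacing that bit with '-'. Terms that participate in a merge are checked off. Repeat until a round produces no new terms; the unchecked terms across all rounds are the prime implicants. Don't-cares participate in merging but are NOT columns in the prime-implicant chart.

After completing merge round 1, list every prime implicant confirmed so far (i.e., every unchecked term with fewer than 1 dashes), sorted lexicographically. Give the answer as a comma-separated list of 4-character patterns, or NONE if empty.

NONE

[col 0] 0000*, 0001*, 0100*, 0101*, 0110*, 0111*, 1001*, 1010*, 1011*, 1100*, 1101*, 1111*
[col 1] -001*, -100*, -101*, -111*, 0-00*, 0-01*, 000-*, 01-0*, 01-1*, 010-*, 011-*, 1-01*, 1-11*, 10-1*, 101-, 11-1*, 110-*
[col 2] --01, -1-1, -10-, 0-0-, 01--, 1--1
Prime implicants: --01, -1-1, -10-, 0-0-, 01--, 1--1, 101-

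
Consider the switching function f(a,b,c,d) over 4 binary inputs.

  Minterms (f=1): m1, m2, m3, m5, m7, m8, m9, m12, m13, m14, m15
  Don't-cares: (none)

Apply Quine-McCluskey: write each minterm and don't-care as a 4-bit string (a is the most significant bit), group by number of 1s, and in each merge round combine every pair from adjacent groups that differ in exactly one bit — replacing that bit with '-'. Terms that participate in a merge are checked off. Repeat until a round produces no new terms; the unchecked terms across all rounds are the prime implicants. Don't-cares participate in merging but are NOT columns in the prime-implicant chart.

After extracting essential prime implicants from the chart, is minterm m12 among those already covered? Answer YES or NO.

Round 0: 0001✓ 0010✓ 0011✓ 0101✓ 0111✓ 1000✓ 1001✓ 1100✓ 1101✓ 1110✓ 1111✓
Round 1: -001✓ -101✓ -111✓ 0-01✓ 0-11✓ 00-1✓ 001- 01-1✓ 1-00✓ 1-01✓ 100-✓ 11-0✓ 11-1✓ 110-✓ 111-✓
Round 2: --01 -1-1 0--1 1-0- 11--
PIs = {--01, -1-1, 0--1, 001-, 1-0-, 11--}
Coverage chart:
  m1: --01,0--1
  m2: 001- ←essential
  m3: 0--1,001-
  m5: --01,-1-1,0--1
  m7: -1-1,0--1
  m8: 1-0- ←essential
  m9: --01,1-0-
  m12: 1-0-,11--
  m13: --01,-1-1,1-0-,11--
  m14: 11-- ←essential
  m15: -1-1,11--
Essential: 001-, 1-0-, 11--

YES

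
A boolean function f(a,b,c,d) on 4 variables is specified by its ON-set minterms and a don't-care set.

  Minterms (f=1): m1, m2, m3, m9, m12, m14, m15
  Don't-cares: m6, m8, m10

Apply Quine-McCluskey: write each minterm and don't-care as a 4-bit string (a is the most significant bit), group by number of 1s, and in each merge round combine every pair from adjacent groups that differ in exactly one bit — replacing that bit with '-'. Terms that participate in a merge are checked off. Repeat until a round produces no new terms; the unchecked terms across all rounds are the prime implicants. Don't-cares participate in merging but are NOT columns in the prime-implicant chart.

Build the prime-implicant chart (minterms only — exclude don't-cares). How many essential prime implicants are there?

2

Round 0: 0001✓ 0010✓ 0011✓ 0110✓ 1000✓ 1001✓ 1010✓ 1100✓ 1110✓ 1111✓
Round 1: -001 -010✓ -110✓ 0-10✓ 00-1 001- 1-00✓ 1-10✓ 10-0✓ 100- 11-0✓ 111-
Round 2: --10 1--0
PIs = {--10, -001, 00-1, 001-, 1--0, 100-, 111-}
Coverage chart:
  m1: -001,00-1
  m2: --10,001-
  m3: 00-1,001-
  m9: -001,100-
  m12: 1--0 ←essential
  m14: --10,1--0,111-
  m15: 111- ←essential
Essential: 1--0, 111-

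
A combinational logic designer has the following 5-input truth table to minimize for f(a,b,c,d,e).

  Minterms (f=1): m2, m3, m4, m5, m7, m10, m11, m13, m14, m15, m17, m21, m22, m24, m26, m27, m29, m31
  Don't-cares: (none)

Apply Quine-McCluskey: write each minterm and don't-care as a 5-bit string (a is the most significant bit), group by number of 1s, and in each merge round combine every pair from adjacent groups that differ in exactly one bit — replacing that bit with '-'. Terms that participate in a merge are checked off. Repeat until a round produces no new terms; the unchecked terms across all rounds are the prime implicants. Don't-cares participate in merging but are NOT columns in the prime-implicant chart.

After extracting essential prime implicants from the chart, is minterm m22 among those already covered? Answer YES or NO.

YES

Round 0: 00010✓ 00011✓ 00100✓ 00101✓ 00111✓ 01010✓ 01011✓ 01101✓ 01110✓ 01111✓ 10001✓ 10101✓ 10110 11000✓ 11010✓ 11011✓ 11101✓ 11111✓
Round 1: -0101✓ -1010✓ -1011✓ -1101✓ -1111✓ 0-010✓ 0-011✓ 0-101✓ 0-111✓ 00-11✓ 0001-✓ 001-1✓ 0010- 01-10✓ 01-11✓ 0101-✓ 011-1✓ 0111-✓ 1-101✓ 10-01 11-11✓ 110-0 1101-✓ 111-1✓
Round 2: --101 -1-11 -101- -11-1 0--11 0-01- 0-1-1 01-1-
PIs = {--101, -1-11, -101-, -11-1, 0--11, 0-01-, 0-1-1, 0010-, 01-1-, 10-01, 10110, 110-0}
Coverage chart:
  m2: 0-01- ←essential
  m3: 0--11,0-01-
  m4: 0010- ←essential
  m5: --101,0-1-1,0010-
  m7: 0--11,0-1-1
  m10: -101-,0-01-,01-1-
  m11: -1-11,-101-,0--11,0-01-,01-1-
  m13: --101,-11-1,0-1-1
  m14: 01-1- ←essential
  m15: -1-11,-11-1,0--11,0-1-1,01-1-
  m17: 10-01 ←essential
  m21: --101,10-01
  m22: 10110 ←essential
  m24: 110-0 ←essential
  m26: -101-,110-0
  m27: -1-11,-101-
  m29: --101,-11-1
  m31: -1-11,-11-1
Essential: 0-01-, 0010-, 01-1-, 10-01, 10110, 110-0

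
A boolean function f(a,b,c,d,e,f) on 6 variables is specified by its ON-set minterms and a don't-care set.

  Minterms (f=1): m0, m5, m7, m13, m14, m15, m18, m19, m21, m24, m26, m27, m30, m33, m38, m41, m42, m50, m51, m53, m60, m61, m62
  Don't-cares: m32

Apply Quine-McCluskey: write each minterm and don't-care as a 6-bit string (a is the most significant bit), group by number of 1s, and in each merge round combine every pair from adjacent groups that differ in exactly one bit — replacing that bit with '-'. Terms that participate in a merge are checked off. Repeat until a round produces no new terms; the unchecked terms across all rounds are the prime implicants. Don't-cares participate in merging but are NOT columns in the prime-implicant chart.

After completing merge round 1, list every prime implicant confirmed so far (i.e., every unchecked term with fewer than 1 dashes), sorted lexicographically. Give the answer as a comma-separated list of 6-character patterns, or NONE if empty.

100110, 101010

[col 0] 000000*, 000101*, 000111*, 001101*, 001110*, 001111*, 010010*, 010011*, 010101*, 011000*, 011010*, 011011*, 011110*, 100000*, 100001*, 100110, 101001*, 101010, 110010*, 110011*, 110101*, 111100*, 111101*, 111110*
[col 1] -00000, -10010*, -10011*, -10101, -11110, 0-0101, 0-1110, 00-101*, 00-111*, 0001-1*, 0011-1*, 00111-, 01-010*, 01-011*, 01001-*, 011-10, 0110-0, 01101-*, 10-001, 10000-, 11-101, 11001-*, 1111-0, 11110-
[col 2] -1001-, 00-1-1, 01-01-
Prime implicants: -00000, -1001-, -10101, -11110, 0-0101, 0-1110, 00-1-1, 00111-, 01-01-, 011-10, 0110-0, 10-001, 10000-, 100110, 101010, 11-101, 1111-0, 11110-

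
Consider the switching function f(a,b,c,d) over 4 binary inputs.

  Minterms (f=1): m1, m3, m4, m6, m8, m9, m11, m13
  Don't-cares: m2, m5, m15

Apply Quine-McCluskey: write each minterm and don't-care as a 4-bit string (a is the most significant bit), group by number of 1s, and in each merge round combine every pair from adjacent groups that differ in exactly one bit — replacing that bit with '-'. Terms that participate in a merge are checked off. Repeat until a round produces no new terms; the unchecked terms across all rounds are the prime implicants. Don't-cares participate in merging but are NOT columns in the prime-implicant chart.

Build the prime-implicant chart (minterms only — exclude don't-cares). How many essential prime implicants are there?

1

size-2^0 implicants → 0001(✓)  0010(✓)  0011(✓)  0100(✓)  0101(✓)  0110(✓)  1000(✓)  1001(✓)  1011(✓)  1101(✓)  1111(✓)
size-2^1 implicants → -001(✓)  -011(✓)  -101(✓)  0-01(✓)  0-10  00-1(✓)  001-  01-0  010-  1-01(✓)  1-11(✓)  10-1(✓)  100-  11-1(✓)
size-2^2 implicants → --01  -0-1  1--1
Unchecked terms (primes): --01, -0-1, 0-10, 001-, 01-0, 010-, 1--1, 100-
Minterm coverage:
  m1 ⊆ --01,-0-1
  m3 ⊆ -0-1,001-
  m4 ⊆ 01-0,010-
  m6 ⊆ 0-10,01-0
  m8 ⊆ 100- [E]
  m9 ⊆ --01,-0-1,1--1,100-
  m11 ⊆ -0-1,1--1
  m13 ⊆ --01,1--1
E = {100-}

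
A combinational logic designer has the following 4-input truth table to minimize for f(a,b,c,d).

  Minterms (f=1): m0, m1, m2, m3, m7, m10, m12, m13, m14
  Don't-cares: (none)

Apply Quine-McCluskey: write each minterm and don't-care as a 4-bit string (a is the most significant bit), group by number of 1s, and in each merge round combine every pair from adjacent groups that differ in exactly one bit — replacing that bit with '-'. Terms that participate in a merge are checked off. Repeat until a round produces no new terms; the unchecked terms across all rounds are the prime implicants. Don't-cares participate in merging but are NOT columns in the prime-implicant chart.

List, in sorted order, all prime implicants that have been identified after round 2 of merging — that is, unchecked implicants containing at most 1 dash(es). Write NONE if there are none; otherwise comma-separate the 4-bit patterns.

-010, 0-11, 1-10, 11-0, 110-

size-2^0 implicants → 0000(✓)  0001(✓)  0010(✓)  0011(✓)  0111(✓)  1010(✓)  1100(✓)  1101(✓)  1110(✓)
size-2^1 implicants → -010  0-11  00-0(✓)  00-1(✓)  000-(✓)  001-(✓)  1-10  11-0  110-
size-2^2 implicants → 00--
Unchecked terms (primes): -010, 0-11, 00--, 1-10, 11-0, 110-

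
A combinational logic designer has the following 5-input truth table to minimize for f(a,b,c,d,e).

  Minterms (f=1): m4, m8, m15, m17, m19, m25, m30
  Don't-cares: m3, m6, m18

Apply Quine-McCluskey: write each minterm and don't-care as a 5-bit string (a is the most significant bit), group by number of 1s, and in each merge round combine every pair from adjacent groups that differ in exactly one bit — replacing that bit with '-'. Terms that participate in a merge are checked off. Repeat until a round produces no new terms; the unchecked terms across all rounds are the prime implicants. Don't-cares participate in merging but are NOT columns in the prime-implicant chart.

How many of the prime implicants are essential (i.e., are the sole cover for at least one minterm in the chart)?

size-2^0 implicants → 00011(✓)  00100(✓)  00110(✓)  01000  01111  10001(✓)  10010(✓)  10011(✓)  11001(✓)  11110
size-2^1 implicants → -0011  001-0  1-001  100-1  1001-
Unchecked terms (primes): -0011, 001-0, 01000, 01111, 1-001, 100-1, 1001-, 11110
Minterm coverage:
  m4 ⊆ 001-0 [E]
  m8 ⊆ 01000 [E]
  m15 ⊆ 01111 [E]
  m17 ⊆ 1-001,100-1
  m19 ⊆ -0011,100-1,1001-
  m25 ⊆ 1-001 [E]
  m30 ⊆ 11110 [E]
E = {001-0, 01000, 01111, 1-001, 11110}

5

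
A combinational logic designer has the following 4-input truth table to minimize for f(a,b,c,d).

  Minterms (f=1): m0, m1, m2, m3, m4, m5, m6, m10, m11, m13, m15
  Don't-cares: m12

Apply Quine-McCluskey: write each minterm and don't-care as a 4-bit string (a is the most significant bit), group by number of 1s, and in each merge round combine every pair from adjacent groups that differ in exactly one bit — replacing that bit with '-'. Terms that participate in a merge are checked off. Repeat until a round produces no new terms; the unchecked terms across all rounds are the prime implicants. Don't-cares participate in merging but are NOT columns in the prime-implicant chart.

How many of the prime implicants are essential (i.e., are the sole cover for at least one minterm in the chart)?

size-2^0 implicants → 0000(✓)  0001(✓)  0010(✓)  0011(✓)  0100(✓)  0101(✓)  0110(✓)  1010(✓)  1011(✓)  1100(✓)  1101(✓)  1111(✓)
size-2^1 implicants → -010(✓)  -011(✓)  -100(✓)  -101(✓)  0-00(✓)  0-01(✓)  0-10(✓)  00-0(✓)  00-1(✓)  000-(✓)  001-(✓)  01-0(✓)  010-(✓)  1-11  101-(✓)  11-1  110-(✓)
size-2^2 implicants → -01-  -10-  0--0  0-0-  00--
Unchecked terms (primes): -01-, -10-, 0--0, 0-0-, 00--, 1-11, 11-1
Minterm coverage:
  m0 ⊆ 0--0,0-0-,00--
  m1 ⊆ 0-0-,00--
  m2 ⊆ -01-,0--0,00--
  m3 ⊆ -01-,00--
  m4 ⊆ -10-,0--0,0-0-
  m5 ⊆ -10-,0-0-
  m6 ⊆ 0--0 [E]
  m10 ⊆ -01- [E]
  m11 ⊆ -01-,1-11
  m13 ⊆ -10-,11-1
  m15 ⊆ 1-11,11-1
E = {-01-, 0--0}

2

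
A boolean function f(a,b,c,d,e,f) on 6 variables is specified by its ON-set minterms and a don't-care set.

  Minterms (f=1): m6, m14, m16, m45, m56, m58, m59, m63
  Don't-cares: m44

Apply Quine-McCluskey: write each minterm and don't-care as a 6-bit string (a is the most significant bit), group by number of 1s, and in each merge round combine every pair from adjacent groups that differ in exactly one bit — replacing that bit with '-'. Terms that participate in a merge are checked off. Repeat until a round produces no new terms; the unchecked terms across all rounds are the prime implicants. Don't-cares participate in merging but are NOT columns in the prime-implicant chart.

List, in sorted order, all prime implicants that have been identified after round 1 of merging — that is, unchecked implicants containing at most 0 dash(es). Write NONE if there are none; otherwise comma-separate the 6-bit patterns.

size-2^0 implicants → 000110(✓)  001110(✓)  010000  101100(✓)  101101(✓)  111000(✓)  111010(✓)  111011(✓)  111111(✓)
size-2^1 implicants → 00-110  10110-  111-11  1110-0  11101-
Unchecked terms (primes): 00-110, 010000, 10110-, 111-11, 1110-0, 11101-

010000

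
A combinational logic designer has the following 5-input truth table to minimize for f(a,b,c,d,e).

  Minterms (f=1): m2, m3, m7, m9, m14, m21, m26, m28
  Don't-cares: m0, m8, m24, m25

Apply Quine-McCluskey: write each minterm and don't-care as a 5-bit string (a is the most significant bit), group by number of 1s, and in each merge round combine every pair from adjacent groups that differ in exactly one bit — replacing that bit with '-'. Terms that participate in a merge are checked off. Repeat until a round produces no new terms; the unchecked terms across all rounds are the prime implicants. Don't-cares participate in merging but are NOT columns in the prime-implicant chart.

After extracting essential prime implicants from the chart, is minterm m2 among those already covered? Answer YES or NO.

Round 0: 00000✓ 00010✓ 00011✓ 00111✓ 01000✓ 01001✓ 01110 10101 11000✓ 11001✓ 11010✓ 11100✓
Round 1: -1000✓ -1001✓ 0-000 00-11 000-0 0001- 0100-✓ 11-00 110-0 1100-✓
Round 2: -100-
PIs = {-100-, 0-000, 00-11, 000-0, 0001-, 01110, 10101, 11-00, 110-0}
Coverage chart:
  m2: 000-0,0001-
  m3: 00-11,0001-
  m7: 00-11 ←essential
  m9: -100- ←essential
  m14: 01110 ←essential
  m21: 10101 ←essential
  m26: 110-0 ←essential
  m28: 11-00 ←essential
Essential: -100-, 00-11, 01110, 10101, 11-00, 110-0

NO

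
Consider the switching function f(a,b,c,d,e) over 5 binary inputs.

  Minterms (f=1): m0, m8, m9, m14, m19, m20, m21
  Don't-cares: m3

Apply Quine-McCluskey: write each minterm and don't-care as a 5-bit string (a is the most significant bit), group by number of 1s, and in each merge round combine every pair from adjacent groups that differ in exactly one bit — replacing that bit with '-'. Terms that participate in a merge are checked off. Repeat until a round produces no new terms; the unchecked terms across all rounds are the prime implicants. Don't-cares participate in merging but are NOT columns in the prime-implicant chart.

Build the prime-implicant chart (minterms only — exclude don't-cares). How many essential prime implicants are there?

size-2^0 implicants → 00000(✓)  00011(✓)  01000(✓)  01001(✓)  01110  10011(✓)  10100(✓)  10101(✓)
size-2^1 implicants → -0011  0-000  0100-  1010-
Unchecked terms (primes): -0011, 0-000, 0100-, 01110, 1010-
Minterm coverage:
  m0 ⊆ 0-000 [E]
  m8 ⊆ 0-000,0100-
  m9 ⊆ 0100- [E]
  m14 ⊆ 01110 [E]
  m19 ⊆ -0011 [E]
  m20 ⊆ 1010- [E]
  m21 ⊆ 1010- [E]
E = {-0011, 0-000, 0100-, 01110, 1010-}

5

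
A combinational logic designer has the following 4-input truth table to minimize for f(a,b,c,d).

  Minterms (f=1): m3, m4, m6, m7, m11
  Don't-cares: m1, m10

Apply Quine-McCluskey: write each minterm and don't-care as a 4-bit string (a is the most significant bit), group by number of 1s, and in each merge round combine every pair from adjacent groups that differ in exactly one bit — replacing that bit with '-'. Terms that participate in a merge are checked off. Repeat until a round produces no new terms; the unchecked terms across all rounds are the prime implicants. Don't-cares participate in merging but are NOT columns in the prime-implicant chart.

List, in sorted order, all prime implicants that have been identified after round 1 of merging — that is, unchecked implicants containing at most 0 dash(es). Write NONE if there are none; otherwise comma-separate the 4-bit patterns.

NONE

[col 0] 0001*, 0011*, 0100*, 0110*, 0111*, 1010*, 1011*
[col 1] -011, 0-11, 00-1, 01-0, 011-, 101-
Prime implicants: -011, 0-11, 00-1, 01-0, 011-, 101-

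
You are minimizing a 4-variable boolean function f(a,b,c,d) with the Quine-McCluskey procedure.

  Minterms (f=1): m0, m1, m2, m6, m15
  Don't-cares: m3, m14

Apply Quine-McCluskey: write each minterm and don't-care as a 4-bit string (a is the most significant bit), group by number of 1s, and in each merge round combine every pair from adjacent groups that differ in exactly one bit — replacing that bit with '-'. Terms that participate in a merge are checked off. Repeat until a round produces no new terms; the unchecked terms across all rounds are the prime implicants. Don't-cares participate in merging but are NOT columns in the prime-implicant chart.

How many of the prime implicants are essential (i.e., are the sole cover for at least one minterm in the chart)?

Round 0: 0000✓ 0001✓ 0010✓ 0011✓ 0110✓ 1110✓ 1111✓
Round 1: -110 0-10 00-0✓ 00-1✓ 000-✓ 001-✓ 111-
Round 2: 00--
PIs = {-110, 0-10, 00--, 111-}
Coverage chart:
  m0: 00-- ←essential
  m1: 00-- ←essential
  m2: 0-10,00--
  m6: -110,0-10
  m15: 111- ←essential
Essential: 00--, 111-

2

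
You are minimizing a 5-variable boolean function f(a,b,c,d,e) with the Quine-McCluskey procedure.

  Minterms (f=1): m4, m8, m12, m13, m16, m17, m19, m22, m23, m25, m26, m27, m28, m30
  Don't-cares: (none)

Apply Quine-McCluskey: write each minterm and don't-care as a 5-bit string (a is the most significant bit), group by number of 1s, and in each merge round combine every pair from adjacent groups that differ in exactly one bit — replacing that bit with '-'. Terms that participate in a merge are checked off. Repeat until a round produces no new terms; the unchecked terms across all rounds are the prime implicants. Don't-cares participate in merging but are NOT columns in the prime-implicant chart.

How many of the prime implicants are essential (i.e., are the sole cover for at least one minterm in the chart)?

[col 0] 00100*, 01000*, 01100*, 01101*, 10000*, 10001*, 10011*, 10110*, 10111*, 11001*, 11010*, 11011*, 11100*, 11110*
[col 1] -1100, 0-100, 01-00, 0110-, 1-001*, 1-011*, 1-110, 10-11, 100-1*, 1000-, 1011-, 11-10, 110-1*, 1101-, 111-0
[col 2] 1-0-1
Prime implicants: -1100, 0-100, 01-00, 0110-, 1-0-1, 1-110, 10-11, 1000-, 1011-, 11-10, 1101-, 111-0
PI chart (minterm → PIs covering it):
  4 | 0-100  (sole → essential)
  8 | 01-00  (sole → essential)
  12 | -1100,0-100,01-00,0110-
  13 | 0110-  (sole → essential)
  16 | 1000-  (sole → essential)
  17 | 1-0-1,1000-
  19 | 1-0-1,10-11
  22 | 1-110,1011-
  23 | 10-11,1011-
  25 | 1-0-1  (sole → essential)
  26 | 11-10,1101-
  27 | 1-0-1,1101-
  28 | -1100,111-0
  30 | 1-110,11-10,111-0
Essential prime implicants: 0-100, 01-00, 0110-, 1-0-1, 1000-

5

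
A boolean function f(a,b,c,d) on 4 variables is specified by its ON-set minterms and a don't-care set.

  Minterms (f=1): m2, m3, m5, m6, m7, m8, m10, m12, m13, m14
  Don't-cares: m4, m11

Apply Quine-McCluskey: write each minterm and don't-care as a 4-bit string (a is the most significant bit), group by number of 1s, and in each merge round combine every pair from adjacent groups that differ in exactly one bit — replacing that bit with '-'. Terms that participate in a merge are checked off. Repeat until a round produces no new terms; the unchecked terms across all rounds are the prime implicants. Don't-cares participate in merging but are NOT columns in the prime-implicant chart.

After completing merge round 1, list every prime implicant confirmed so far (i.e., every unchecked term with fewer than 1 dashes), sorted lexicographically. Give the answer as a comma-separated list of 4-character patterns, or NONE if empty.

[col 0] 0010*, 0011*, 0100*, 0101*, 0110*, 0111*, 1000*, 1010*, 1011*, 1100*, 1101*, 1110*
[col 1] -010*, -011*, -100*, -101*, -110*, 0-10*, 0-11*, 001-*, 01-0*, 01-1*, 010-*, 011-*, 1-00*, 1-10*, 10-0*, 101-*, 11-0*, 110-*
[col 2] --10, -01-, -1-0, -10-, 0-1-, 01--, 1--0
Prime implicants: --10, -01-, -1-0, -10-, 0-1-, 01--, 1--0

NONE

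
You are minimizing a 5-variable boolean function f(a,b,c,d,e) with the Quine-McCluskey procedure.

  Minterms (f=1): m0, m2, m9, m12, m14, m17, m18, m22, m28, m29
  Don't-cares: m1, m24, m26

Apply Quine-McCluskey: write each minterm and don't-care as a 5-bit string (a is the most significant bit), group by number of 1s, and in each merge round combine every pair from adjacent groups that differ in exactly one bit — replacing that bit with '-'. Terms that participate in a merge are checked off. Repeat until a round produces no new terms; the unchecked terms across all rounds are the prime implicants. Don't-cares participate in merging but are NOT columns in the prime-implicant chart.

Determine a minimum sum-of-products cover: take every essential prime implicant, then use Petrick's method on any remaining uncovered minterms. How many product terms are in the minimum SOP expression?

size-2^0 implicants → 00000(✓)  00001(✓)  00010(✓)  01001(✓)  01100(✓)  01110(✓)  10001(✓)  10010(✓)  10110(✓)  11000(✓)  11010(✓)  11100(✓)  11101(✓)
size-2^1 implicants → -0001  -0010  -1100  0-001  000-0  0000-  011-0  1-010  10-10  11-00  110-0  1110-
Unchecked terms (primes): -0001, -0010, -1100, 0-001, 000-0, 0000-, 011-0, 1-010, 10-10, 11-00, 110-0, 1110-
Minterm coverage:
  m0 ⊆ 000-0,0000-
  m2 ⊆ -0010,000-0
  m9 ⊆ 0-001 [E]
  m12 ⊆ -1100,011-0
  m14 ⊆ 011-0 [E]
  m17 ⊆ -0001 [E]
  m18 ⊆ -0010,1-010,10-10
  m22 ⊆ 10-10 [E]
  m28 ⊆ -1100,11-00,1110-
  m29 ⊆ 1110- [E]
E = {-0001, 0-001, 011-0, 10-10, 1110-}
Petrick residual → 000-0
Cover = b'c'd'e + a'c'd'e + a'b'c'e' + a'bce' + ab'de' + abcd'  |cover|=6

6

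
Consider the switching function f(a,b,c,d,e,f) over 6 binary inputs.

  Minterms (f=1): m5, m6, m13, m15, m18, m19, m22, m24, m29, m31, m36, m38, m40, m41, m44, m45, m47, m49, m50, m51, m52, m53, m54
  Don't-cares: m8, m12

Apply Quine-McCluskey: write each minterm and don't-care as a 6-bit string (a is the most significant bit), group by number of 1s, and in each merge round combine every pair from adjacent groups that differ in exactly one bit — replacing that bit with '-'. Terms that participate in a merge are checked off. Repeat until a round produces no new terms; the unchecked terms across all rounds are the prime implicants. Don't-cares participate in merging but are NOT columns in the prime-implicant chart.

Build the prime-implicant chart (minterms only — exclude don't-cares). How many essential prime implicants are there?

size-2^0 implicants → 000101(✓)  000110(✓)  001000(✓)  001100(✓)  001101(✓)  001111(✓)  010010(✓)  010011(✓)  010110(✓)  011000(✓)  011101(✓)  011111(✓)  100100(✓)  100110(✓)  101000(✓)  101001(✓)  101100(✓)  101101(✓)  101111(✓)  110001(✓)  110010(✓)  110011(✓)  110100(✓)  110101(✓)  110110(✓)
size-2^1 implicants → -00110(✓)  -01000(✓)  -01100(✓)  -01101(✓)  -01111(✓)  -10010(✓)  -10011(✓)  -10110(✓)  0-0110(✓)  0-1000  0-1101(✓)  0-1111(✓)  00-101  001-00(✓)  0011-1(✓)  00110-(✓)  010-10(✓)  01001-(✓)  0111-1(✓)  1-0100(✓)  1-0110(✓)  10-100  1001-0(✓)  101-00(✓)  101-01(✓)  10100-(✓)  1011-1(✓)  10110-(✓)  110-01  110-10(✓)  1100-1  11001-(✓)  1101-0(✓)  11010-
size-2^2 implicants → --0110  -01-00  -011-1  -0110-  -10-10  -1001-  0-11-1  1-01-0  101-0-
Unchecked terms (primes): --0110, -01-00, -011-1, -0110-, -10-10, -1001-, 0-1000, 0-11-1, 00-101, 1-01-0, 10-100, 101-0-, 110-01, 1100-1, 11010-
Minterm coverage:
  m5 ⊆ 00-101 [E]
  m6 ⊆ --0110 [E]
  m13 ⊆ -011-1,-0110-,0-11-1,00-101
  m15 ⊆ -011-1,0-11-1
  m18 ⊆ -10-10,-1001-
  m19 ⊆ -1001- [E]
  m22 ⊆ --0110,-10-10
  m24 ⊆ 0-1000 [E]
  m29 ⊆ 0-11-1 [E]
  m31 ⊆ 0-11-1 [E]
  m36 ⊆ 1-01-0,10-100
  m38 ⊆ --0110,1-01-0
  m40 ⊆ -01-00,101-0-
  m41 ⊆ 101-0- [E]
  m44 ⊆ -01-00,-0110-,10-100,101-0-
  m45 ⊆ -011-1,-0110-,101-0-
  m47 ⊆ -011-1 [E]
  m49 ⊆ 110-01,1100-1
  m50 ⊆ -10-10,-1001-
  m51 ⊆ -1001-,1100-1
  m52 ⊆ 1-01-0,11010-
  m53 ⊆ 110-01,11010-
  m54 ⊆ --0110,-10-10,1-01-0
E = {--0110, -011-1, -1001-, 0-1000, 0-11-1, 00-101, 101-0-}

7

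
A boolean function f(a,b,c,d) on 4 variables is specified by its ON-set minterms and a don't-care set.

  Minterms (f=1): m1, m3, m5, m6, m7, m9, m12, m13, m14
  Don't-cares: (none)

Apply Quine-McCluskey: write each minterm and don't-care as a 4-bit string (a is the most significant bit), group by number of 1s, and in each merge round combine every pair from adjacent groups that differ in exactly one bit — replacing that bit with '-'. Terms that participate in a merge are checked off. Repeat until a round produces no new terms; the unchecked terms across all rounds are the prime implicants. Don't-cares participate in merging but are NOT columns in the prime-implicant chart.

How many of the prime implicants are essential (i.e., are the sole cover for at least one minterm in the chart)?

2

[col 0] 0001*, 0011*, 0101*, 0110*, 0111*, 1001*, 1100*, 1101*, 1110*
[col 1] -001*, -101*, -110, 0-01*, 0-11*, 00-1*, 01-1*, 011-, 1-01*, 11-0, 110-
[col 2] --01, 0--1
Prime implicants: --01, -110, 0--1, 011-, 11-0, 110-
PI chart (minterm → PIs covering it):
  1 | --01,0--1
  3 | 0--1  (sole → essential)
  5 | --01,0--1
  6 | -110,011-
  7 | 0--1,011-
  9 | --01  (sole → essential)
  12 | 11-0,110-
  13 | --01,110-
  14 | -110,11-0
Essential prime implicants: --01, 0--1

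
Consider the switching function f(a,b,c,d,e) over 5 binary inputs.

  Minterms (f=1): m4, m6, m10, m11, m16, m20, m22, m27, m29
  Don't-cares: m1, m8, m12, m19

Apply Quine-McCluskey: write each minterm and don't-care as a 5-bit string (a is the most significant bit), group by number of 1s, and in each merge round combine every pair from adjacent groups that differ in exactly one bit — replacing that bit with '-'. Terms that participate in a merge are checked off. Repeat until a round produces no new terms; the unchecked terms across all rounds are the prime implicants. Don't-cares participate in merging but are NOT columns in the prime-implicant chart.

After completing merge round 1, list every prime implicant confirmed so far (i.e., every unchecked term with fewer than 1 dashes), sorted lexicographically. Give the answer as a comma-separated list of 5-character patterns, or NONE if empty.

Round 0: 00001 00100✓ 00110✓ 01000✓ 01010✓ 01011✓ 01100✓ 10000✓ 10011✓ 10100✓ 10110✓ 11011✓ 11101
Round 1: -0100✓ -0110✓ -1011 0-100 001-0✓ 01-00 010-0 0101- 1-011 10-00 101-0✓
Round 2: -01-0
PIs = {-01-0, -1011, 0-100, 00001, 01-00, 010-0, 0101-, 1-011, 10-00, 11101}

00001, 11101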